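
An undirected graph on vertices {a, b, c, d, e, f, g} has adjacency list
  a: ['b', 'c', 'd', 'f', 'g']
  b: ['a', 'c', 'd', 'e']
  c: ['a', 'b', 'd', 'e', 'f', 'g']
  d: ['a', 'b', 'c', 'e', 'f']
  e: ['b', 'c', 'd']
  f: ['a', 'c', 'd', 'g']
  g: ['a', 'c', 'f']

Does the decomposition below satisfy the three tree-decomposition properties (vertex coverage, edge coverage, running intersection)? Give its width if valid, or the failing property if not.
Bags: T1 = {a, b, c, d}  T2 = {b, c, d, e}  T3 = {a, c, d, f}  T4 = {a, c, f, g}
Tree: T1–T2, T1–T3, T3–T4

Yes; width 3.

Checking the three conditions: (i) the bags cover all of {a, b, c, d, e, f, g}; (ii) for each edge, some bag contains both endpoints; (iii) the bags containing any fixed vertex form a subtree. All hold, so the decomposition is valid with width 4 − 1 = 3.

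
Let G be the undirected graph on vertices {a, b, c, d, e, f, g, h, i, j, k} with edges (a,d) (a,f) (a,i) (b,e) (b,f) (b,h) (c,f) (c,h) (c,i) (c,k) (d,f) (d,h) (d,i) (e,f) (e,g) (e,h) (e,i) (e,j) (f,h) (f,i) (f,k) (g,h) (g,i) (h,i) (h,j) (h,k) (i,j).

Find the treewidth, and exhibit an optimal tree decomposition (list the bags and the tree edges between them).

Treewidth 3.
One optimal decomposition is:
Bags: B1 = {e, f, h, i}  B2 = {e, g, h, i}  B3 = {d, f, h, i}  B4 = {b, e, f, h}  B5 = {a, d, f, i}  B6 = {c, f, h, i}  B7 = {e, h, i, j}  B8 = {c, f, h, k}
Tree: B1–B2, B1–B3, B1–B4, B3–B5, B3–B6, B2–B7, B6–B8

Each bag holds 4 vertices, so the decomposition has width 3, which upper-bounds the treewidth. On the other hand G contains the 4-clique {e, g, h, i}. A clique must lie in a single bag of any decomposition, so no decomposition can have width below 3. The upper and lower bounds meet at 3, so that is the treewidth.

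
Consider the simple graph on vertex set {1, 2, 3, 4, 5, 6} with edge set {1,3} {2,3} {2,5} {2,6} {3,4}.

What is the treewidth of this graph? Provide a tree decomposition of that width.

The largest bag has 2 vertices, giving width 1; this decomposition certifies tw(G) ≤ 1. Any graph with an edge has treewidth ≥ 1, and G has the edge 3–4. Therefore the treewidth is 1.

Treewidth 1.
Bags: B1 = {3, 4}  B2 = {1, 3}  B3 = {2, 3}  B4 = {2, 6}  B5 = {2, 5}
Tree: B1–B2, B2–B3, B3–B4, B4–B5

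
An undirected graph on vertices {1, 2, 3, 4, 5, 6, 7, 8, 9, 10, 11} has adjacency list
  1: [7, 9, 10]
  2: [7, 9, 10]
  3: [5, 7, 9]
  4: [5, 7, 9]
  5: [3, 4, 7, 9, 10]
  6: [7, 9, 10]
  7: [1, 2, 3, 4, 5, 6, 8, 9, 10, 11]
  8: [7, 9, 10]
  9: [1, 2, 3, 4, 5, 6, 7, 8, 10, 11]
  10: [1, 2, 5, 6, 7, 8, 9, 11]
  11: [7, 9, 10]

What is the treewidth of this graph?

A width-3 tree decomposition is:
Bags: B1 = {5, 7, 9, 10}  B2 = {7, 8, 9, 10}  B3 = {4, 5, 7, 9}  B4 = {7, 9, 10, 11}  B5 = {1, 7, 9, 10}  B6 = {3, 5, 7, 9}  B7 = {6, 7, 9, 10}  B8 = {2, 7, 9, 10}
Tree: B1–B2, B1–B3, B1–B4, B2–B5, B3–B6, B4–B7, B4–B8
Every bag has size at most 4, so the width is 4 − 1 = 3 and tw(G) ≤ 3. On the other hand G contains the 4-clique {1, 7, 9, 10}. A clique must lie in a single bag of any decomposition, so no decomposition can have width below 3. Hence tw(G) = 3 exactly.

3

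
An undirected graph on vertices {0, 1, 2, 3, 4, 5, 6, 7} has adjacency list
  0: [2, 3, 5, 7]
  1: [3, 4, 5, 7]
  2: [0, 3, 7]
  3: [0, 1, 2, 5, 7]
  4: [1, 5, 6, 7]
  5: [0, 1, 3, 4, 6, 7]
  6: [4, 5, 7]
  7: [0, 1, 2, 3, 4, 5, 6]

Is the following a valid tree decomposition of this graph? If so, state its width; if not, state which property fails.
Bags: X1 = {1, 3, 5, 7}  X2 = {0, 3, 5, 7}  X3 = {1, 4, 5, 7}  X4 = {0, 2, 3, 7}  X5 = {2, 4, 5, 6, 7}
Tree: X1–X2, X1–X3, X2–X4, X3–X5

A tree decomposition must satisfy three properties: every vertex lies in some bag; for every edge, both endpoints lie together in some bag; and for every vertex, the bags containing it form a connected subtree. Here bags containing vertex 2 are not connected in the tree, so the decomposition is invalid.

No — bags containing vertex 2 are not connected in the tree.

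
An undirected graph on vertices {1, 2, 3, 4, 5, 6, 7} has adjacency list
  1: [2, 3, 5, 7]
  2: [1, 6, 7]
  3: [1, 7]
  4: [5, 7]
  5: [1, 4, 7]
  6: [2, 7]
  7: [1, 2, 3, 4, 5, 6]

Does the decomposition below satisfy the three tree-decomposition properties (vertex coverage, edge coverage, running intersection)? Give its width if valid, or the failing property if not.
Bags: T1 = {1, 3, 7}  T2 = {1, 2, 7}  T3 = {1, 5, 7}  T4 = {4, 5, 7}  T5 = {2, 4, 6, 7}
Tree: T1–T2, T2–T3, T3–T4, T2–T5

A tree decomposition must satisfy three properties: every vertex lies in some bag; for every edge, both endpoints lie together in some bag; and for every vertex, the bags containing it form a connected subtree. Here bags containing vertex 4 are not connected in the tree, so the decomposition is invalid.

No — bags containing vertex 4 are not connected in the tree.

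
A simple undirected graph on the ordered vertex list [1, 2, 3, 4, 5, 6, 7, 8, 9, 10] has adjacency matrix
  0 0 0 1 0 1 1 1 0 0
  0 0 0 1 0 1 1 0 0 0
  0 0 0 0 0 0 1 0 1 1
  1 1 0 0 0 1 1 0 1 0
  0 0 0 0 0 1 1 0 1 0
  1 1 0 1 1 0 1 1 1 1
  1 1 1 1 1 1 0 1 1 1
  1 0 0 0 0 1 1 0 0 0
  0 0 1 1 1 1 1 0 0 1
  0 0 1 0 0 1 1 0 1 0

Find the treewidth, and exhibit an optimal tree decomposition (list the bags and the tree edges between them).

Every bag has size at most 4, so the width is 4 − 1 = 3 and tw(G) ≤ 3. For the lower bound, the 4 vertices {3, 7, 9, 10} are pairwise adjacent, and any tree decomposition puts a clique entirely inside one bag — forcing width ≥ 3. Therefore the treewidth is 3.

Treewidth 3.
Bags: B1 = {6, 7, 9, 10}  B2 = {3, 7, 9, 10}  B3 = {4, 6, 7, 9}  B4 = {2, 4, 6, 7}  B5 = {1, 4, 6, 7}  B6 = {1, 6, 7, 8}  B7 = {5, 6, 7, 9}
Tree: B1–B2, B1–B3, B3–B4, B4–B5, B5–B6, B3–B7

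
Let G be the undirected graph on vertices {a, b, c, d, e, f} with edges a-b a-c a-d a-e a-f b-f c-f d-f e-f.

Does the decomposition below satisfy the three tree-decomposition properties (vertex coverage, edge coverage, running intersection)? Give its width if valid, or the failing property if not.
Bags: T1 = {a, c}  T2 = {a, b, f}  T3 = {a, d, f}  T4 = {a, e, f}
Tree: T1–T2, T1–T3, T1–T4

A tree decomposition must satisfy three properties: every vertex lies in some bag; for every edge, both endpoints lie together in some bag; and for every vertex, the bags containing it form a connected subtree. Here edge (f,c) lies in no bag, so the decomposition is invalid.

No — edge (f,c) lies in no bag.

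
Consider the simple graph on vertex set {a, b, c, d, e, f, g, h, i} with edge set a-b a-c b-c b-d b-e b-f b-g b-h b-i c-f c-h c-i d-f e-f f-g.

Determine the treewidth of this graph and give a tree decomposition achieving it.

Treewidth 2.
One optimal decomposition is:
Bags: B1 = {b, c, f}  B2 = {b, c, i}  B3 = {b, e, f}  B4 = {a, b, c}  B5 = {b, d, f}  B6 = {b, c, h}  B7 = {b, f, g}
Tree: B1–B2, B1–B3, B2–B4, B1–B5, B4–B6, B1–B7

Every bag has size at most 3, so the width is 3 − 1 = 2 and tw(G) ≤ 2. For the lower bound, the 3 vertices {a, b, c} are pairwise adjacent, and any tree decomposition puts a clique entirely inside one bag — forcing width ≥ 2. Therefore the treewidth is 2.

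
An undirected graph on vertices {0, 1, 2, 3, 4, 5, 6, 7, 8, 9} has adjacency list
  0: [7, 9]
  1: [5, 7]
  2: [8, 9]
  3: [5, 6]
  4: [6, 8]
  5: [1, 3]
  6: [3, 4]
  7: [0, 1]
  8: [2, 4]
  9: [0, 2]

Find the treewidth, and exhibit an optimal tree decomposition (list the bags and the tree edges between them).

Each bag holds 3 vertices, so the decomposition has width 2, which upper-bounds the treewidth. For the lower bound, G contains the cycle 5–1–7–0–9–2–8–4–6–3–5, so G is not a forest; only forests have treewidth ≤ 1, hence tw(G) ≥ 2. Therefore the treewidth is 2.

Treewidth 2.
One optimal decomposition is:
Bags: B1 = {1, 5, 7}  B2 = {0, 5, 7}  B3 = {0, 5, 9}  B4 = {2, 5, 9}  B5 = {2, 5, 8}  B6 = {4, 5, 8}  B7 = {4, 5, 6}  B8 = {3, 5, 6}
Tree: B1–B2, B2–B3, B3–B4, B4–B5, B5–B6, B6–B7, B7–B8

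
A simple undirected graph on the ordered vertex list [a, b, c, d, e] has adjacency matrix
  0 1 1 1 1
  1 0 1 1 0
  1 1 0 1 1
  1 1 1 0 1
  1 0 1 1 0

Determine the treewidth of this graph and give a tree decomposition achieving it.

Each bag holds 4 vertices, so the decomposition has width 3, which upper-bounds the treewidth. For the lower bound, the 4 vertices {a, c, d, e} are pairwise adjacent, and any tree decomposition puts a clique entirely inside one bag — forcing width ≥ 3. Hence tw(G) = 3 exactly.

Treewidth 3.
One such decomposition:
Bags: B1 = {a, b, c, d}  B2 = {a, c, d, e}
Tree: B1–B2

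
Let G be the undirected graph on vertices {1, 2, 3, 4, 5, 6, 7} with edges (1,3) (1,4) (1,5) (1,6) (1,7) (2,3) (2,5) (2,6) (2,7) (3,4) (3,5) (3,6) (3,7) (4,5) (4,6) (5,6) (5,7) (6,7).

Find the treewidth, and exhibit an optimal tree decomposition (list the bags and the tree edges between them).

Treewidth 4.
Bags: B1 = {1, 3, 4, 5, 6}  B2 = {1, 3, 5, 6, 7}  B3 = {2, 3, 5, 6, 7}
Tree: B1–B2, B2–B3

The largest bag has 5 vertices, giving width 4; this decomposition certifies tw(G) ≤ 4. On the other hand G contains the 5-clique {1, 3, 4, 5, 6}. A clique must lie in a single bag of any decomposition, so no decomposition can have width below 4. Therefore the treewidth is 4.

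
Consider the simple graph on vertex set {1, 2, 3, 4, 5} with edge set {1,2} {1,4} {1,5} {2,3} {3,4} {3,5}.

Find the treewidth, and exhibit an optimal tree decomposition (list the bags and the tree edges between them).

Every bag has size at most 3, so the width is 3 − 1 = 2 and tw(G) ≤ 2. For the lower bound, G contains the cycle 1–2–3–4–1, so G is not a forest; only forests have treewidth ≤ 1, hence tw(G) ≥ 2. Combining the bounds, tw(G) = 2.

Treewidth 2.
One such decomposition:
Bags: B1 = {1, 2, 3}  B2 = {1, 3, 4}  B3 = {1, 3, 5}
Tree: B1–B2, B2–B3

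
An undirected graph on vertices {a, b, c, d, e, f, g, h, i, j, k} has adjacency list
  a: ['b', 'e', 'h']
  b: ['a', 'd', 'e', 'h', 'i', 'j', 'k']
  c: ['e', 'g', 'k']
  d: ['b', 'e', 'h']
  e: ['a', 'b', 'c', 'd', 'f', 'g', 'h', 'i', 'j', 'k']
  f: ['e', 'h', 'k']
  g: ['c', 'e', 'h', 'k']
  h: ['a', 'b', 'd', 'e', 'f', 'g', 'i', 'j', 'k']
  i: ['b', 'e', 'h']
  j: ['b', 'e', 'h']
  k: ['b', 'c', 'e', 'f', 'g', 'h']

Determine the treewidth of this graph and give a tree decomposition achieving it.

Treewidth 3.
One such decomposition:
Bags: B1 = {a, b, e, h}  B2 = {b, e, h, j}  B3 = {b, e, h, i}  B4 = {b, e, h, k}  B5 = {e, g, h, k}  B6 = {c, e, g, k}  B7 = {e, f, h, k}  B8 = {b, d, e, h}
Tree: B1–B2, B1–B3, B2–B4, B4–B5, B5–B6, B5–B7, B4–B8

The largest bag has 4 vertices, giving width 3; this decomposition certifies tw(G) ≤ 3. For the lower bound, the 4 vertices {e, g, h, k} are pairwise adjacent, and any tree decomposition puts a clique entirely inside one bag — forcing width ≥ 3. Hence tw(G) = 3 exactly.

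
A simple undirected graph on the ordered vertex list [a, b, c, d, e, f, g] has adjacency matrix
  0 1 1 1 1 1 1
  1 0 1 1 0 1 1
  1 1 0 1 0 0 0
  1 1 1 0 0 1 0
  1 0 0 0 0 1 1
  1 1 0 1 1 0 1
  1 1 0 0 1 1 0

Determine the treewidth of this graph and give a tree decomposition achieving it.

Treewidth 3.
One such decomposition:
Bags: B1 = {a, b, d, f}  B2 = {a, b, f, g}  B3 = {a, e, f, g}  B4 = {a, b, c, d}
Tree: B1–B2, B2–B3, B1–B4

The largest bag has 4 vertices, giving width 3; this decomposition certifies tw(G) ≤ 3. Conversely, {a, b, c, d} is a clique of size 4, and the vertices of any clique must share a bag in every tree decomposition; so some bag has ≥ 4 vertices and tw(G) ≥ 3. Therefore the treewidth is 3.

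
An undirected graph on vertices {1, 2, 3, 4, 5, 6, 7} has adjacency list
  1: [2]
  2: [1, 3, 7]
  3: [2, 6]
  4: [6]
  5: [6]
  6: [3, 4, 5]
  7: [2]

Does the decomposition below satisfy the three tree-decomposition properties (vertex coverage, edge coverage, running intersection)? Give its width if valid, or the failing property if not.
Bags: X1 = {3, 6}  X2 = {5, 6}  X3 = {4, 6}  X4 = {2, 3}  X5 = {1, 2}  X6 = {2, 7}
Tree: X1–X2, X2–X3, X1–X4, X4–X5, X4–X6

Vertex coverage: the bags together contain {1, 2, 3, 4, 5, 6, 7}, the full vertex set. Edge coverage: each edge of G has both endpoints in at least one bag. Running intersection: for every vertex, the bags containing it form a connected subtree. All three properties hold, so this is a valid tree decomposition of width max|bag| − 1 = 1, and hence tw(G) ≤ 1.

Yes; width 1.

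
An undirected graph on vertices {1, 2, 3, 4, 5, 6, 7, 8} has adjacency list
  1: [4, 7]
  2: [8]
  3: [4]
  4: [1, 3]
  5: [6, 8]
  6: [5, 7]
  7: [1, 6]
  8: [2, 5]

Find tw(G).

A width-1 tree decomposition is:
Bags: B1 = {3, 4}  B2 = {1, 4}  B3 = {1, 7}  B4 = {6, 7}  B5 = {5, 6}  B6 = {5, 8}  B7 = {2, 8}
Tree: B1–B2, B2–B3, B3–B4, B4–B5, B5–B6, B6–B7
Every bag has size at most 2, so the width is 2 − 1 = 1 and tw(G) ≤ 1. Any graph with an edge has treewidth ≥ 1, and G has the edge 3–4. Hence tw(G) = 1 exactly.

1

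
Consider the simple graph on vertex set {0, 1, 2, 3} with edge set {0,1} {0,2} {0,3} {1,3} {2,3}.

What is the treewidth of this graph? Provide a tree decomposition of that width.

Each bag holds 3 vertices, so the decomposition has width 2, which upper-bounds the treewidth. On the other hand G contains the 3-clique {0, 1, 3}. A clique must lie in a single bag of any decomposition, so no decomposition can have width below 2. The upper and lower bounds meet at 2, so that is the treewidth.

Treewidth 2.
One such decomposition:
Bags: B1 = {0, 2, 3}  B2 = {0, 1, 3}
Tree: B1–B2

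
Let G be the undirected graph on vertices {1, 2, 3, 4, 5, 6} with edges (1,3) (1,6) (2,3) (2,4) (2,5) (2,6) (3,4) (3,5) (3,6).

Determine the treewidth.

A width-2 tree decomposition is:
Bags: B1 = {2, 3, 4}  B2 = {2, 3, 5}  B3 = {2, 3, 6}  B4 = {1, 3, 6}
Tree: B1–B2, B1–B3, B3–B4
Every bag has size at most 3, so the width is 3 − 1 = 2 and tw(G) ≤ 2. On the other hand G contains the 3-clique {1, 3, 6}. A clique must lie in a single bag of any decomposition, so no decomposition can have width below 2. The upper and lower bounds meet at 2, so that is the treewidth.

2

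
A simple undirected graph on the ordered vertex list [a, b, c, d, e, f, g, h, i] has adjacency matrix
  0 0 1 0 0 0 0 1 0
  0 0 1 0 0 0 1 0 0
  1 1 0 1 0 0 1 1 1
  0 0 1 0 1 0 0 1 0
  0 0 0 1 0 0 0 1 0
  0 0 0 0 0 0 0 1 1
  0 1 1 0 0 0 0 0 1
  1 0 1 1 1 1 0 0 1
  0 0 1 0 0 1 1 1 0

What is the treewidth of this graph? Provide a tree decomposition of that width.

The largest bag has 3 vertices, giving width 2; this decomposition certifies tw(G) ≤ 2. For the lower bound, the 3 vertices {b, c, g} are pairwise adjacent, and any tree decomposition puts a clique entirely inside one bag — forcing width ≥ 2. The upper and lower bounds meet at 2, so that is the treewidth.

Treewidth 2.
One such decomposition:
Bags: B1 = {c, h, i}  B2 = {c, g, i}  B3 = {f, h, i}  B4 = {c, d, h}  B5 = {a, c, h}  B6 = {b, c, g}  B7 = {d, e, h}
Tree: B1–B2, B1–B3, B1–B4, B1–B5, B2–B6, B4–B7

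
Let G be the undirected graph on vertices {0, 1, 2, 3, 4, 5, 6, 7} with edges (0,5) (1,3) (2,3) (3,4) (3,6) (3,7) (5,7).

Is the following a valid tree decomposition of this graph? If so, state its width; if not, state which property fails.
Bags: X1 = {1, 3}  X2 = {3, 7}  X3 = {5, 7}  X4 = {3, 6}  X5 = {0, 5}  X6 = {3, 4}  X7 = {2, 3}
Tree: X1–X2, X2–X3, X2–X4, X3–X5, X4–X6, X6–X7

Vertex coverage: the bags together contain {0, 1, 2, 3, 4, 5, 6, 7}, the full vertex set. Edge coverage: each edge of G has both endpoints in at least one bag. Running intersection: for every vertex, the bags containing it form a connected subtree. All three properties hold, so this is a valid tree decomposition of width max|bag| − 1 = 1, and hence tw(G) ≤ 1.

Yes; width 1.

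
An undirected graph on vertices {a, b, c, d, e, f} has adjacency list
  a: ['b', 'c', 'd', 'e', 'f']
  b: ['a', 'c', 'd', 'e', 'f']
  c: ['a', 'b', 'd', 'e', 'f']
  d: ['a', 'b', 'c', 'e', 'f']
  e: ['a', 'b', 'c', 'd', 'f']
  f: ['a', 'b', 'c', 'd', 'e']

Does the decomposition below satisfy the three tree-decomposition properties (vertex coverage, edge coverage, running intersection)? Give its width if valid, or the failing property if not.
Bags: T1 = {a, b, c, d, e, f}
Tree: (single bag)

Yes; width 5.

Every vertex of G appears in some bag (union = {a, b, c, d, e, f}); every edge is covered by a bag; and for each vertex v the set of bags containing v is connected in the bag tree. The decomposition is therefore valid. The largest bag has 6 vertices, so the width is 5.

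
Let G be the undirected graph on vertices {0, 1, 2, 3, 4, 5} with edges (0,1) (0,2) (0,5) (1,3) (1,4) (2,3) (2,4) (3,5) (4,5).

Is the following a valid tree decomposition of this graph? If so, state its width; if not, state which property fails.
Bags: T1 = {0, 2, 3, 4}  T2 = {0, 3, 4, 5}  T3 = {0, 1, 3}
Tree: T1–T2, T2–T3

A tree decomposition must satisfy three properties: every vertex lies in some bag; for every edge, both endpoints lie together in some bag; and for every vertex, the bags containing it form a connected subtree. Here edge (4,1) lies in no bag, so the decomposition is invalid.

No — edge (4,1) lies in no bag.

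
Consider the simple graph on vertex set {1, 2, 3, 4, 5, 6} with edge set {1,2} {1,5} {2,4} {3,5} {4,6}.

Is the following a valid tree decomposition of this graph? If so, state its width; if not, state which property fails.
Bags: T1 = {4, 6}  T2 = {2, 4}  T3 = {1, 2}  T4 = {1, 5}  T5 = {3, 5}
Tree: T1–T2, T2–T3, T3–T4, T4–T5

Yes; width 1.

Every vertex of G appears in some bag (union = {1, 2, 3, 4, 5, 6}); every edge is covered by a bag; and for each vertex v the set of bags containing v is connected in the bag tree. The decomposition is therefore valid. The largest bag has 2 vertices, so the width is 1.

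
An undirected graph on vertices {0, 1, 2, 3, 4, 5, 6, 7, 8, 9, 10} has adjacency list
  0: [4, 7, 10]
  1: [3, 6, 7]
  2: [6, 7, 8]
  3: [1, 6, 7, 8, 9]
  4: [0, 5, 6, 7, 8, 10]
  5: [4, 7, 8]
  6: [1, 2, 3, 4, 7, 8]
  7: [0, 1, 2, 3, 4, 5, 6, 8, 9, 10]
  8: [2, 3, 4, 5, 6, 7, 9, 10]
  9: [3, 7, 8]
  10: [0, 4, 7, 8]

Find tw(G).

3

A width-3 tree decomposition is:
Bags: B1 = {4, 6, 7, 8}  B2 = {4, 5, 7, 8}  B3 = {3, 6, 7, 8}  B4 = {4, 7, 8, 10}  B5 = {1, 3, 6, 7}  B6 = {2, 6, 7, 8}  B7 = {3, 7, 8, 9}  B8 = {0, 4, 7, 10}
Tree: B1–B2, B1–B3, B1–B4, B3–B5, B1–B6, B3–B7, B4–B8
Every bag has size at most 4, so the width is 4 − 1 = 3 and tw(G) ≤ 3. Conversely, {0, 4, 7, 10} is a clique of size 4, and the vertices of any clique must share a bag in every tree decomposition; so some bag has ≥ 4 vertices and tw(G) ≥ 3. Hence tw(G) = 3 exactly.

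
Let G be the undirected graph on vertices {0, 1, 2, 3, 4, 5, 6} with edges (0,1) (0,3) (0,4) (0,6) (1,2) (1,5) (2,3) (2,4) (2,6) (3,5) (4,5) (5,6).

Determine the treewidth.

3

A width-3 tree decomposition is:
Bags: B1 = {0, 2, 4, 5}  B2 = {0, 1, 2, 5}  B3 = {0, 2, 3, 5}  B4 = {0, 2, 5, 6}
Tree: B1–B2, B2–B3, B3–B4
The largest bag has 4 vertices, giving width 3; this decomposition certifies tw(G) ≤ 3. For the lower bound: the 4 vertex sets {0,4}, {1,2}, {5}, {3} are disjoint, each induces a connected subgraph, and every pair is joined by at least one edge of G. Contracting each set to a single vertex therefore yields K_{4} as a minor, and since treewidth is minor-monotone, tw(G) ≥ tw(K_{4}) = 3. The upper and lower bounds meet at 3, so that is the treewidth.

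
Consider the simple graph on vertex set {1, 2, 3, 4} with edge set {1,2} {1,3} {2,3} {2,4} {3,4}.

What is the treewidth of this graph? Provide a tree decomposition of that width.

Each bag holds 3 vertices, so the decomposition has width 2, which upper-bounds the treewidth. Conversely, {1, 2, 3} is a clique of size 3, and the vertices of any clique must share a bag in every tree decomposition; so some bag has ≥ 3 vertices and tw(G) ≥ 2. Combining the bounds, tw(G) = 2.

Treewidth 2.
One optimal decomposition is:
Bags: B1 = {1, 2, 3}  B2 = {2, 3, 4}
Tree: B1–B2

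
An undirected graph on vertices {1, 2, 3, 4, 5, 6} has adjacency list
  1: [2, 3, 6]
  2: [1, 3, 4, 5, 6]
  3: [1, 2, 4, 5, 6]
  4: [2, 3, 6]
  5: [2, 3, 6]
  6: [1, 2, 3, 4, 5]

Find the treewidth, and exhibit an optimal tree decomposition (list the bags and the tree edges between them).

Every bag has size at most 4, so the width is 4 − 1 = 3 and tw(G) ≤ 3. On the other hand G contains the 4-clique {1, 2, 3, 6}. A clique must lie in a single bag of any decomposition, so no decomposition can have width below 3. Hence tw(G) = 3 exactly.

Treewidth 3.
Bags: B1 = {2, 3, 5, 6}  B2 = {2, 3, 4, 6}  B3 = {1, 2, 3, 6}
Tree: B1–B2, B1–B3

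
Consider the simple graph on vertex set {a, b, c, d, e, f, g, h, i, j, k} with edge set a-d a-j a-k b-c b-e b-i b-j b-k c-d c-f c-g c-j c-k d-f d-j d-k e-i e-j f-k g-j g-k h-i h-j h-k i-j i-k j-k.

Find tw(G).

A width-3 tree decomposition is:
Bags: B1 = {b, c, j, k}  B2 = {b, i, j, k}  B3 = {c, g, j, k}  B4 = {h, i, j, k}  B5 = {c, d, j, k}  B6 = {a, d, j, k}  B7 = {c, d, f, k}  B8 = {b, e, i, j}
Tree: B1–B2, B1–B3, B2–B4, B1–B5, B5–B6, B5–B7, B2–B8
The largest bag has 4 vertices, giving width 3; this decomposition certifies tw(G) ≤ 3. On the other hand G contains the 4-clique {b, e, i, j}. A clique must lie in a single bag of any decomposition, so no decomposition can have width below 3. The upper and lower bounds meet at 3, so that is the treewidth.

3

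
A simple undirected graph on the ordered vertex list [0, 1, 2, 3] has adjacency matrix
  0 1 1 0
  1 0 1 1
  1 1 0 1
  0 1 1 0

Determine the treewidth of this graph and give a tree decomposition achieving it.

Treewidth 2.
One optimal decomposition is:
Bags: B1 = {0, 1, 2}  B2 = {1, 2, 3}
Tree: B1–B2

Each bag holds 3 vertices, so the decomposition has width 2, which upper-bounds the treewidth. On the other hand G contains the 3-clique {0, 1, 2}. A clique must lie in a single bag of any decomposition, so no decomposition can have width below 2. Combining the bounds, tw(G) = 2.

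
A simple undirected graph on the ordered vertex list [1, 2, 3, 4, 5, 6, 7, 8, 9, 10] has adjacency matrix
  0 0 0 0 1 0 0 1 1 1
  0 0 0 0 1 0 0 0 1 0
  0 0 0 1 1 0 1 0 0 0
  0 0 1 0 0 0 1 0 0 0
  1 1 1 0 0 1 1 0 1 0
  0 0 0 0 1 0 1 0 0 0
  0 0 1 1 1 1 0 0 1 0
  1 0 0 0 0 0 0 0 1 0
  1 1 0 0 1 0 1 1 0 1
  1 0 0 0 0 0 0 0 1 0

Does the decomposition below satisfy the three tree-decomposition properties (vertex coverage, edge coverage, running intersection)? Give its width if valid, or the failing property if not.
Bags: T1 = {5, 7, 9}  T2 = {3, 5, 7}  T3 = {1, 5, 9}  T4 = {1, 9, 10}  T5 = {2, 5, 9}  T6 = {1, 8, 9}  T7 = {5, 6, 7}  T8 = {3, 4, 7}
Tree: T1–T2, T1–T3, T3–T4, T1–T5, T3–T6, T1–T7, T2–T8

Yes; width 2.

Vertex coverage: the bags together contain {1, 2, 3, 4, 5, 6, 7, 8, 9, 10}, the full vertex set. Edge coverage: each edge of G has both endpoints in at least one bag. Running intersection: for every vertex, the bags containing it form a connected subtree. All three properties hold, so this is a valid tree decomposition of width max|bag| − 1 = 2, and hence tw(G) ≤ 2.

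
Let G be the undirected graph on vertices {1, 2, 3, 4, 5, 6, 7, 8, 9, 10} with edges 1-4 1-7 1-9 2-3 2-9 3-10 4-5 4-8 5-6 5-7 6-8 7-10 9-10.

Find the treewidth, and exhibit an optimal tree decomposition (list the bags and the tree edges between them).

The largest bag has 3 vertices, giving width 2; this decomposition certifies tw(G) ≤ 2. The edges 3–2–9–10–3 form a cycle, so G is not a tree and its treewidth is at least 2. Hence tw(G) = 2 exactly.

Treewidth 2.
One optimal decomposition is:
Bags: B1 = {2, 3, 10}  B2 = {2, 9, 10}  B3 = {7, 9, 10}  B4 = {1, 7, 9}  B5 = {1, 5, 7}  B6 = {1, 4, 5}  B7 = {4, 5, 6}  B8 = {4, 6, 8}
Tree: B1–B2, B2–B3, B3–B4, B4–B5, B5–B6, B6–B7, B7–B8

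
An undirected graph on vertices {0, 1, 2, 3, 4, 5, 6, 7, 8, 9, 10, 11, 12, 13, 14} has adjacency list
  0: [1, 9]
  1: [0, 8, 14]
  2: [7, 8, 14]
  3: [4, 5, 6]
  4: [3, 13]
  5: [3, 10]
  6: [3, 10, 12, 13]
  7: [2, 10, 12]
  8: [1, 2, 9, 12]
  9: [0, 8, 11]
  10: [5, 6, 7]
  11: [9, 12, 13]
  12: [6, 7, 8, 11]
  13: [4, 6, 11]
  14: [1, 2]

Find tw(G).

3

A width-3 tree decomposition is:
Bags: B1 = {3, 4, 5, 13}  B2 = {3, 5, 6, 13}  B3 = {5, 6, 10, 13}  B4 = {6, 10, 11, 13}  B5 = {6, 10, 11, 12}  B6 = {7, 10, 11, 12}  B7 = {7, 9, 11, 12}  B8 = {7, 8, 9, 12}  B9 = {2, 7, 8, 9}  B10 = {0, 2, 8, 9}  B11 = {0, 1, 2, 8}  B12 = {0, 1, 2, 14}
Tree: B1–B2, B2–B3, B3–B4, B4–B5, B5–B6, B6–B7, B7–B8, B8–B9, B9–B10, B10–B11, B11–B12
The largest bag has 4 vertices, giving width 3; this decomposition certifies tw(G) ≤ 3. For the lower bound: the 4 vertex sets {3,4,5}, {13}, {6}, {7,10,11,12} are disjoint, each induces a connected subgraph, and every pair is joined by at least one edge of G. Contracting each set to a single vertex therefore yields K_{4} as a minor, and since treewidth is minor-monotone, tw(G) ≥ tw(K_{4}) = 3. Combining the bounds, tw(G) = 3.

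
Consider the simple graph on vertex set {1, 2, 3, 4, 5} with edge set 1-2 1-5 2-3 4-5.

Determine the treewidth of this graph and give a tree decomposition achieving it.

Treewidth 1.
One optimal decomposition is:
Bags: B1 = {4, 5}  B2 = {1, 5}  B3 = {1, 2}  B4 = {2, 3}
Tree: B1–B2, B2–B3, B3–B4

Each bag holds 2 vertices, so the decomposition has width 1, which upper-bounds the treewidth. Any graph with an edge has treewidth ≥ 1, and G has the edge 4–5. Combining the bounds, tw(G) = 1.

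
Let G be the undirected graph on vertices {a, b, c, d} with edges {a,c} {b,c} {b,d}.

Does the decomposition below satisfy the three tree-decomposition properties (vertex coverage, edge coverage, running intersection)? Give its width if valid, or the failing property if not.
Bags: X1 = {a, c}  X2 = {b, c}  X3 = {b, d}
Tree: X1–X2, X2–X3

Yes; width 1.

Every vertex of G appears in some bag (union = {a, b, c, d}); every edge is covered by a bag; and for each vertex v the set of bags containing v is connected in the bag tree. The decomposition is therefore valid. The largest bag has 2 vertices, so the width is 1.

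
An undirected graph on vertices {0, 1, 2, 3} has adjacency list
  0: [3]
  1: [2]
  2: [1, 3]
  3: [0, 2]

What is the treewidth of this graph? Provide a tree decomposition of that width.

Every bag has size at most 2, so the width is 2 − 1 = 1 and tw(G) ≤ 1. Any graph with an edge has treewidth ≥ 1, and G has the edge 2–1. Hence tw(G) = 1 exactly.

Treewidth 1.
Bags: B1 = {1, 2}  B2 = {2, 3}  B3 = {0, 3}
Tree: B1–B2, B2–B3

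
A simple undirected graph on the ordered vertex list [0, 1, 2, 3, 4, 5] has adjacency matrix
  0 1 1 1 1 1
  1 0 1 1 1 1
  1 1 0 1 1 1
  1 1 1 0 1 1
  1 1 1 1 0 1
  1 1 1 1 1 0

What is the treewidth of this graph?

A width-5 tree decomposition is:
Bags: B1 = {0, 1, 2, 3, 4, 5}
Tree: (single bag)
A single bag containing all 6 vertices is trivially a valid decomposition of width 5. On the other hand G contains the 6-clique {0, 1, 2, 3, 4, 5}. A clique must lie in a single bag of any decomposition, so no decomposition can have width below 5. Therefore the treewidth is 5.

5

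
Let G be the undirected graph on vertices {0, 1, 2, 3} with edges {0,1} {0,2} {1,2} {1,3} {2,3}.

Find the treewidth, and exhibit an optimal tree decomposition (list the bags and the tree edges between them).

Treewidth 2.
Bags: B1 = {1, 2, 3}  B2 = {0, 1, 2}
Tree: B1–B2

Each bag holds 3 vertices, so the decomposition has width 2, which upper-bounds the treewidth. For the lower bound, the 3 vertices {0, 1, 2} are pairwise adjacent, and any tree decomposition puts a clique entirely inside one bag — forcing width ≥ 2. Therefore the treewidth is 2.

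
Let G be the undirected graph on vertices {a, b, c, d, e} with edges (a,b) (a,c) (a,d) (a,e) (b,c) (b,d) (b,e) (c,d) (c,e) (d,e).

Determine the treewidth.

4

A width-4 tree decomposition is:
Bags: B1 = {a, b, c, d, e}
Tree: (single bag)
A single bag containing all 5 vertices is trivially a valid decomposition of width 4. On the other hand G contains the 5-clique {a, b, c, d, e}. A clique must lie in a single bag of any decomposition, so no decomposition can have width below 4. Combining the bounds, tw(G) = 4.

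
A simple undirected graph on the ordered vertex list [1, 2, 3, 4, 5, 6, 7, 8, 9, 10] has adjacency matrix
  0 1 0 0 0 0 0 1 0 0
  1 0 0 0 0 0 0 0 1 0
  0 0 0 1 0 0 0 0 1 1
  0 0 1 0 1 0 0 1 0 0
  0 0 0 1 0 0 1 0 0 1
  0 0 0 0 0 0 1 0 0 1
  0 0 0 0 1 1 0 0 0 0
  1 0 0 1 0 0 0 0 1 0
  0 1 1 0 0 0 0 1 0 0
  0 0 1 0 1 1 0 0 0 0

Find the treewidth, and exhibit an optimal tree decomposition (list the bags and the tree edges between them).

Each bag holds 3 vertices, so the decomposition has width 2, which upper-bounds the treewidth. Since 6–7–5–10–6 is a cycle in G, G is not acyclic. Forests are exactly the graphs of treewidth ≤ 1, so tw(G) ≥ 2. Therefore the treewidth is 2.

Treewidth 2.
One such decomposition:
Bags: B1 = {6, 7, 10}  B2 = {5, 7, 10}  B3 = {3, 5, 10}  B4 = {3, 4, 5}  B5 = {3, 4, 9}  B6 = {4, 8, 9}  B7 = {2, 8, 9}  B8 = {1, 2, 8}
Tree: B1–B2, B2–B3, B3–B4, B4–B5, B5–B6, B6–B7, B7–B8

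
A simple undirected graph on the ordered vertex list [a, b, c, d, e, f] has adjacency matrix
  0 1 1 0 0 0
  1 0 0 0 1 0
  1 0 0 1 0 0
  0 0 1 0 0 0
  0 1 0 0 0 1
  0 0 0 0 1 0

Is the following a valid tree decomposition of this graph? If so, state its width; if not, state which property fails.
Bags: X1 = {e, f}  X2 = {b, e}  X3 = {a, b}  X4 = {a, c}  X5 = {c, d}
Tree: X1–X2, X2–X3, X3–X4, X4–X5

Yes; width 1.

Every vertex of G appears in some bag (union = {a, b, c, d, e, f}); every edge is covered by a bag; and for each vertex v the set of bags containing v is connected in the bag tree. The decomposition is therefore valid. The largest bag has 2 vertices, so the width is 1.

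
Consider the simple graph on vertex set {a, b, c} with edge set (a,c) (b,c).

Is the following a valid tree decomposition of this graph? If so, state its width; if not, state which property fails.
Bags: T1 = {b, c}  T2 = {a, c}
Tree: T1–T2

Yes; width 1.

Checking the three conditions: (i) the bags cover all of {a, b, c}; (ii) for each edge, some bag contains both endpoints; (iii) the bags containing any fixed vertex form a subtree. All hold, so the decomposition is valid with width 2 − 1 = 1.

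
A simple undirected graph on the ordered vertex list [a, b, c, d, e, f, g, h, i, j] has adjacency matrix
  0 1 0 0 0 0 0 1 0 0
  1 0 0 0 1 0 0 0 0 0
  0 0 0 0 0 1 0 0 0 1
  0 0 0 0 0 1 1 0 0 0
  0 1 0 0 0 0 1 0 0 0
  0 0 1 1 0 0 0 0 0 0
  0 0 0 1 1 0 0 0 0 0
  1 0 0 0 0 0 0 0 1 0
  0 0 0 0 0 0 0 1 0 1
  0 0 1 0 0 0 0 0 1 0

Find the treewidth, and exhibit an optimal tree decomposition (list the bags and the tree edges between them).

Every bag has size at most 3, so the width is 3 − 1 = 2 and tw(G) ≤ 2. The edges c–j–i–h–a–b–e–g–d–f–c form a cycle, so G is not a tree and its treewidth is at least 2. Combining the bounds, tw(G) = 2.

Treewidth 2.
Bags: B1 = {c, i, j}  B2 = {c, h, i}  B3 = {a, c, h}  B4 = {a, b, c}  B5 = {b, c, e}  B6 = {c, e, g}  B7 = {c, d, g}  B8 = {c, d, f}
Tree: B1–B2, B2–B3, B3–B4, B4–B5, B5–B6, B6–B7, B7–B8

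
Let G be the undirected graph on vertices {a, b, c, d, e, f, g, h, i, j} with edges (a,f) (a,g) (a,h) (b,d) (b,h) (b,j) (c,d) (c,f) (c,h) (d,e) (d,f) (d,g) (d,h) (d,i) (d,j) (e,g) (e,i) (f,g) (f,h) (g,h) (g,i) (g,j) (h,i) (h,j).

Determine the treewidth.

A width-3 tree decomposition is:
Bags: B1 = {d, f, g, h}  B2 = {a, f, g, h}  B3 = {d, g, h, j}  B4 = {d, g, h, i}  B5 = {b, d, h, j}  B6 = {c, d, f, h}  B7 = {d, e, g, i}
Tree: B1–B2, B1–B3, B1–B4, B3–B5, B1–B6, B4–B7
The largest bag has 4 vertices, giving width 3; this decomposition certifies tw(G) ≤ 3. For the lower bound, the 4 vertices {d, e, g, i} are pairwise adjacent, and any tree decomposition puts a clique entirely inside one bag — forcing width ≥ 3. Therefore the treewidth is 3.

3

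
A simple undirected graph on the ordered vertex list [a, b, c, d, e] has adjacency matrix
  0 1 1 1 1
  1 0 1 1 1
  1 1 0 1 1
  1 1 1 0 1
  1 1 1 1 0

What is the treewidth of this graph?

A width-4 tree decomposition is:
Bags: B1 = {a, b, c, d, e}
Tree: (single bag)
With just one bag of size 5, the width is 5 − 1 = 4, so tw(G) ≤ 4. Conversely, {a, b, c, d, e} is a clique of size 5, and the vertices of any clique must share a bag in every tree decomposition; so some bag has ≥ 5 vertices and tw(G) ≥ 4. Combining the bounds, tw(G) = 4.

4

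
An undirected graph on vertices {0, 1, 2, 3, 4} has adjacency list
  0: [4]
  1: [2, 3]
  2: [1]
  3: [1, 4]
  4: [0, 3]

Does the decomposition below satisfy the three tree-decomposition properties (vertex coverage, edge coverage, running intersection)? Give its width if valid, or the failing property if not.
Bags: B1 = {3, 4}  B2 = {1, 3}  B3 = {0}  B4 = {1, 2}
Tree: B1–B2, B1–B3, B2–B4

No — edge (4,0) lies in no bag.

A tree decomposition must satisfy three properties: every vertex lies in some bag; for every edge, both endpoints lie together in some bag; and for every vertex, the bags containing it form a connected subtree. Here edge (4,0) lies in no bag, so the decomposition is invalid.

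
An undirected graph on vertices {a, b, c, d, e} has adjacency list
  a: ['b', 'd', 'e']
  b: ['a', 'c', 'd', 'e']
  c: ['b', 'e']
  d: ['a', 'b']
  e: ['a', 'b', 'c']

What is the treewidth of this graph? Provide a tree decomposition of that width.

Treewidth 2.
One such decomposition:
Bags: B1 = {a, b, e}  B2 = {b, c, e}  B3 = {a, b, d}
Tree: B1–B2, B1–B3

Each bag holds 3 vertices, so the decomposition has width 2, which upper-bounds the treewidth. For the lower bound, the 3 vertices {a, b, d} are pairwise adjacent, and any tree decomposition puts a clique entirely inside one bag — forcing width ≥ 2. Combining the bounds, tw(G) = 2.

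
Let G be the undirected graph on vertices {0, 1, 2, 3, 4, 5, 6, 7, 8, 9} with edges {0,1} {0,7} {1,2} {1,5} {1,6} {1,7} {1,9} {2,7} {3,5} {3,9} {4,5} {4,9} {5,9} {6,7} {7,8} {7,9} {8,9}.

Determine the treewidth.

2

A width-2 tree decomposition is:
Bags: B1 = {1, 5, 9}  B2 = {1, 7, 9}  B3 = {1, 6, 7}  B4 = {7, 8, 9}  B5 = {3, 5, 9}  B6 = {0, 1, 7}  B7 = {4, 5, 9}  B8 = {1, 2, 7}
Tree: B1–B2, B2–B3, B2–B4, B1–B5, B3–B6, B1–B7, B2–B8
The largest bag has 3 vertices, giving width 2; this decomposition certifies tw(G) ≤ 2. On the other hand G contains the 3-clique {7, 8, 9}. A clique must lie in a single bag of any decomposition, so no decomposition can have width below 2. Therefore the treewidth is 2.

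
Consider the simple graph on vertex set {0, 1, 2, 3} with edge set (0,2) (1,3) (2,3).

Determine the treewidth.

1

A width-1 tree decomposition is:
Bags: B1 = {1, 3}  B2 = {2, 3}  B3 = {0, 2}
Tree: B1–B2, B2–B3
Each bag holds 2 vertices, so the decomposition has width 1, which upper-bounds the treewidth. Any graph with an edge has treewidth ≥ 1, and G has the edge 1–3. Hence tw(G) = 1 exactly.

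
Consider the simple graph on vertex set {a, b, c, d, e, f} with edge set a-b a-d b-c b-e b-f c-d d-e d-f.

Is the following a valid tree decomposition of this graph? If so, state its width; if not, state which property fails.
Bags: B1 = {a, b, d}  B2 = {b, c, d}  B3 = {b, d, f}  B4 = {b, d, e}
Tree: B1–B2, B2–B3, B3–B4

Yes; width 2.

Every vertex of G appears in some bag (union = {a, b, c, d, e, f}); every edge is covered by a bag; and for each vertex v the set of bags containing v is connected in the bag tree. The decomposition is therefore valid. The largest bag has 3 vertices, so the width is 2.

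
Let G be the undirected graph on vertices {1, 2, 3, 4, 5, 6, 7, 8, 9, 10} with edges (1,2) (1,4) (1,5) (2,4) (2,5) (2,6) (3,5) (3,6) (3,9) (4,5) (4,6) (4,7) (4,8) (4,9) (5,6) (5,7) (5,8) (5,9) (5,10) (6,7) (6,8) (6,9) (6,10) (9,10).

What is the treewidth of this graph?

3

A width-3 tree decomposition is:
Bags: B1 = {5, 6, 9, 10}  B2 = {3, 5, 6, 9}  B3 = {4, 5, 6, 9}  B4 = {2, 4, 5, 6}  B5 = {4, 5, 6, 8}  B6 = {4, 5, 6, 7}  B7 = {1, 2, 4, 5}
Tree: B1–B2, B2–B3, B3–B4, B3–B5, B3–B6, B4–B7
Each bag holds 4 vertices, so the decomposition has width 3, which upper-bounds the treewidth. Conversely, {1, 2, 4, 5} is a clique of size 4, and the vertices of any clique must share a bag in every tree decomposition; so some bag has ≥ 4 vertices and tw(G) ≥ 3. Hence tw(G) = 3 exactly.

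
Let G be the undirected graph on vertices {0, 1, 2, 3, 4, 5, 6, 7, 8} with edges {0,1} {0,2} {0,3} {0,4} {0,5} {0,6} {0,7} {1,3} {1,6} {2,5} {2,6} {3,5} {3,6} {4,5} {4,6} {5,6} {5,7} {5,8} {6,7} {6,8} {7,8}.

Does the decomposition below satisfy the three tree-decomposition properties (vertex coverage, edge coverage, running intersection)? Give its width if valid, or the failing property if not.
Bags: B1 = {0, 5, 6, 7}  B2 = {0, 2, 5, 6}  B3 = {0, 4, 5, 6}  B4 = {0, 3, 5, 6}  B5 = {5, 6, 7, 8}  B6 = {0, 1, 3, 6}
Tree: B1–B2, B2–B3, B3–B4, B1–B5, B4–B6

Yes; width 3.

Every vertex of G appears in some bag (union = {0, 1, 2, 3, 4, 5, 6, 7, 8}); every edge is covered by a bag; and for each vertex v the set of bags containing v is connected in the bag tree. The decomposition is therefore valid. The largest bag has 4 vertices, so the width is 3.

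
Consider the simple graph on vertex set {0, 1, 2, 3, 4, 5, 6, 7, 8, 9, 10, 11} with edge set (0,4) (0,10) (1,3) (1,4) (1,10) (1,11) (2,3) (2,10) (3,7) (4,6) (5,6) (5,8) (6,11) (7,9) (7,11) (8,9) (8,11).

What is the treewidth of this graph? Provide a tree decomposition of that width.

Treewidth 3.
One optimal decomposition is:
Bags: B1 = {5, 7, 8, 9}  B2 = {5, 7, 8, 11}  B3 = {5, 6, 7, 11}  B4 = {3, 6, 7, 11}  B5 = {1, 3, 6, 11}  B6 = {1, 3, 4, 6}  B7 = {1, 2, 3, 4}  B8 = {1, 2, 4, 10}  B9 = {0, 2, 4, 10}
Tree: B1–B2, B2–B3, B3–B4, B4–B5, B5–B6, B6–B7, B7–B8, B8–B9

The largest bag has 4 vertices, giving width 3; this decomposition certifies tw(G) ≤ 3. For the lower bound: the 4 vertex sets {5,8,9}, {7}, {11}, {1,3,4,6} are disjoint, each induces a connected subgraph, and every pair is joined by at least one edge of G. Contracting each set to a single vertex therefore yields K_{4} as a minor, and since treewidth is minor-monotone, tw(G) ≥ tw(K_{4}) = 3. Hence tw(G) = 3 exactly.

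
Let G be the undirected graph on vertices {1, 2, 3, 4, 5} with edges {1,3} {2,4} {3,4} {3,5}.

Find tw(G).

A width-1 tree decomposition is:
Bags: B1 = {3, 5}  B2 = {1, 3}  B3 = {3, 4}  B4 = {2, 4}
Tree: B1–B2, B2–B3, B3–B4
Each bag holds 2 vertices, so the decomposition has width 1, which upper-bounds the treewidth. G has an edge, so its treewidth is at least 1. Therefore the treewidth is 1.

1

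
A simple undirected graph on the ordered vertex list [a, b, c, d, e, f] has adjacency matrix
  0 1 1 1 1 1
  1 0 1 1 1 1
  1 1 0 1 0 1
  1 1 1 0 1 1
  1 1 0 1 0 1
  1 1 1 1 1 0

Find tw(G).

4

A width-4 tree decomposition is:
Bags: B1 = {a, b, d, e, f}  B2 = {a, b, c, d, f}
Tree: B1–B2
Each bag holds 5 vertices, so the decomposition has width 4, which upper-bounds the treewidth. On the other hand G contains the 5-clique {a, b, d, e, f}. A clique must lie in a single bag of any decomposition, so no decomposition can have width below 4. Therefore the treewidth is 4.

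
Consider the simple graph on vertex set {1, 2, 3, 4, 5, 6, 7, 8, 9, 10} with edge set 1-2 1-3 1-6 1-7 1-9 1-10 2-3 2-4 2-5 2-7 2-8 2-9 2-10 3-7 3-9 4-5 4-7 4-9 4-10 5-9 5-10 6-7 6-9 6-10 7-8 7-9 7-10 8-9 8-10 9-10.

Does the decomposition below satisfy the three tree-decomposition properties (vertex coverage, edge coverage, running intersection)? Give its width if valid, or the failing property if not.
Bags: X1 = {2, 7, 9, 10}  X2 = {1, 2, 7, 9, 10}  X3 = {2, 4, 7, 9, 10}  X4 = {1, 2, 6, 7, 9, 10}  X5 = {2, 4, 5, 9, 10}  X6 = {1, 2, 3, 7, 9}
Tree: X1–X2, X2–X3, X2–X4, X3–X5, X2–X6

No — vertex 8 appears in no bag.

A tree decomposition must satisfy three properties: every vertex lies in some bag; for every edge, both endpoints lie together in some bag; and for every vertex, the bags containing it form a connected subtree. Here vertex 8 appears in no bag, so the decomposition is invalid.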